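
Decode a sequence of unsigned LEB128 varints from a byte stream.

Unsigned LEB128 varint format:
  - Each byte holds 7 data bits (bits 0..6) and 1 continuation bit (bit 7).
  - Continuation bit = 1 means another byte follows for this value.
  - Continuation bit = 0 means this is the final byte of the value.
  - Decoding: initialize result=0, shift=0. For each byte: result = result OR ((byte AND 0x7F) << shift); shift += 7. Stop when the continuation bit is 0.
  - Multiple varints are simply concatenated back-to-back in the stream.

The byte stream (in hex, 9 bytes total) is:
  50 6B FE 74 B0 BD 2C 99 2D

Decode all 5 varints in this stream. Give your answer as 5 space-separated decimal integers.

  byte[0]=0x50 cont=0 payload=0x50=80: acc |= 80<<0 -> acc=80 shift=7 [end]
Varint 1: bytes[0:1] = 50 -> value 80 (1 byte(s))
  byte[1]=0x6B cont=0 payload=0x6B=107: acc |= 107<<0 -> acc=107 shift=7 [end]
Varint 2: bytes[1:2] = 6B -> value 107 (1 byte(s))
  byte[2]=0xFE cont=1 payload=0x7E=126: acc |= 126<<0 -> acc=126 shift=7
  byte[3]=0x74 cont=0 payload=0x74=116: acc |= 116<<7 -> acc=14974 shift=14 [end]
Varint 3: bytes[2:4] = FE 74 -> value 14974 (2 byte(s))
  byte[4]=0xB0 cont=1 payload=0x30=48: acc |= 48<<0 -> acc=48 shift=7
  byte[5]=0xBD cont=1 payload=0x3D=61: acc |= 61<<7 -> acc=7856 shift=14
  byte[6]=0x2C cont=0 payload=0x2C=44: acc |= 44<<14 -> acc=728752 shift=21 [end]
Varint 4: bytes[4:7] = B0 BD 2C -> value 728752 (3 byte(s))
  byte[7]=0x99 cont=1 payload=0x19=25: acc |= 25<<0 -> acc=25 shift=7
  byte[8]=0x2D cont=0 payload=0x2D=45: acc |= 45<<7 -> acc=5785 shift=14 [end]
Varint 5: bytes[7:9] = 99 2D -> value 5785 (2 byte(s))

Answer: 80 107 14974 728752 5785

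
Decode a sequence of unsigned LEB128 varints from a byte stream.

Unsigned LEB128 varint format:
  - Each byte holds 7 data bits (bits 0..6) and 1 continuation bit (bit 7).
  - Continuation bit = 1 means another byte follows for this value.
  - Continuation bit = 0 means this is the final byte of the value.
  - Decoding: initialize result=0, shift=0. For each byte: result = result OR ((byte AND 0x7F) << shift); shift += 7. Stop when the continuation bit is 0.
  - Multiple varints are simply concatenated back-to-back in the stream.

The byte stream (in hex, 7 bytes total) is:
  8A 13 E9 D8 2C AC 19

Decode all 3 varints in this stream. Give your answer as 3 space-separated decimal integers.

  byte[0]=0x8A cont=1 payload=0x0A=10: acc |= 10<<0 -> acc=10 shift=7
  byte[1]=0x13 cont=0 payload=0x13=19: acc |= 19<<7 -> acc=2442 shift=14 [end]
Varint 1: bytes[0:2] = 8A 13 -> value 2442 (2 byte(s))
  byte[2]=0xE9 cont=1 payload=0x69=105: acc |= 105<<0 -> acc=105 shift=7
  byte[3]=0xD8 cont=1 payload=0x58=88: acc |= 88<<7 -> acc=11369 shift=14
  byte[4]=0x2C cont=0 payload=0x2C=44: acc |= 44<<14 -> acc=732265 shift=21 [end]
Varint 2: bytes[2:5] = E9 D8 2C -> value 732265 (3 byte(s))
  byte[5]=0xAC cont=1 payload=0x2C=44: acc |= 44<<0 -> acc=44 shift=7
  byte[6]=0x19 cont=0 payload=0x19=25: acc |= 25<<7 -> acc=3244 shift=14 [end]
Varint 3: bytes[5:7] = AC 19 -> value 3244 (2 byte(s))

Answer: 2442 732265 3244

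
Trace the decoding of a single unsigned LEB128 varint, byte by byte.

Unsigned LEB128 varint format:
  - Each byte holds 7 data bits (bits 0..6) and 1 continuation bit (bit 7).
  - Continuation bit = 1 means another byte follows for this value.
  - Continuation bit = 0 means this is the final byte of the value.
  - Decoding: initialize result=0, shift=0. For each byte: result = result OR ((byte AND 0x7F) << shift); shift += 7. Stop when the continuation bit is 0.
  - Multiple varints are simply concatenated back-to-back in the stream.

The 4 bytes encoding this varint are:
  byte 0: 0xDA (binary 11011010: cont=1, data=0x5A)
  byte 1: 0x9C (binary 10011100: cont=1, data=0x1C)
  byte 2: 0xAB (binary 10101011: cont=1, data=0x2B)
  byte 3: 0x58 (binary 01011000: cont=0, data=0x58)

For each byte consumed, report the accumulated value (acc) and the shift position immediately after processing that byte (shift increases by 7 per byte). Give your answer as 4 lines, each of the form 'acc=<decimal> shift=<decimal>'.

Answer: acc=90 shift=7
acc=3674 shift=14
acc=708186 shift=21
acc=185257562 shift=28

Derivation:
byte 0=0xDA: payload=0x5A=90, contrib = 90<<0 = 90; acc -> 90, shift -> 7
byte 1=0x9C: payload=0x1C=28, contrib = 28<<7 = 3584; acc -> 3674, shift -> 14
byte 2=0xAB: payload=0x2B=43, contrib = 43<<14 = 704512; acc -> 708186, shift -> 21
byte 3=0x58: payload=0x58=88, contrib = 88<<21 = 184549376; acc -> 185257562, shift -> 28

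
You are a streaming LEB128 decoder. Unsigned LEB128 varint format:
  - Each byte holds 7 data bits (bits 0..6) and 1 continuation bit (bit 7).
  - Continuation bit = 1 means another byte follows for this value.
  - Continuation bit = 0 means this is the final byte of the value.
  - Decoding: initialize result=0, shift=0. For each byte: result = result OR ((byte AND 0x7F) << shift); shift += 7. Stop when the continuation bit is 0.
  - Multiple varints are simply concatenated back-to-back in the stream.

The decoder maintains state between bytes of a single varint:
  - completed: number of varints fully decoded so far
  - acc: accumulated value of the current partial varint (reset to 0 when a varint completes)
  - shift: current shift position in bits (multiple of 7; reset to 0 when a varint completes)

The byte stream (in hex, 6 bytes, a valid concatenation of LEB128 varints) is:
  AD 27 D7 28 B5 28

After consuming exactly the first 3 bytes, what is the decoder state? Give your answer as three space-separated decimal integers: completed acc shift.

byte[0]=0xAD cont=1 payload=0x2D: acc |= 45<<0 -> completed=0 acc=45 shift=7
byte[1]=0x27 cont=0 payload=0x27: varint #1 complete (value=5037); reset -> completed=1 acc=0 shift=0
byte[2]=0xD7 cont=1 payload=0x57: acc |= 87<<0 -> completed=1 acc=87 shift=7

Answer: 1 87 7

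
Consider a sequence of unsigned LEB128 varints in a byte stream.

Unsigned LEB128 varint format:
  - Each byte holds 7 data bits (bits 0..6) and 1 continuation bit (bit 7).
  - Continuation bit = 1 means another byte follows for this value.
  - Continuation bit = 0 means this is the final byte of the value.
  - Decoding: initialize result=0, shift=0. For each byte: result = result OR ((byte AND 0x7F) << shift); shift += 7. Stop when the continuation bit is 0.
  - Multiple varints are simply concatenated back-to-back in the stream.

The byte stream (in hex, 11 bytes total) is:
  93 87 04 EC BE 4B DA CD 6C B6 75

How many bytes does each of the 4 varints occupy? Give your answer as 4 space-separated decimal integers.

Answer: 3 3 3 2

Derivation:
  byte[0]=0x93 cont=1 payload=0x13=19: acc |= 19<<0 -> acc=19 shift=7
  byte[1]=0x87 cont=1 payload=0x07=7: acc |= 7<<7 -> acc=915 shift=14
  byte[2]=0x04 cont=0 payload=0x04=4: acc |= 4<<14 -> acc=66451 shift=21 [end]
Varint 1: bytes[0:3] = 93 87 04 -> value 66451 (3 byte(s))
  byte[3]=0xEC cont=1 payload=0x6C=108: acc |= 108<<0 -> acc=108 shift=7
  byte[4]=0xBE cont=1 payload=0x3E=62: acc |= 62<<7 -> acc=8044 shift=14
  byte[5]=0x4B cont=0 payload=0x4B=75: acc |= 75<<14 -> acc=1236844 shift=21 [end]
Varint 2: bytes[3:6] = EC BE 4B -> value 1236844 (3 byte(s))
  byte[6]=0xDA cont=1 payload=0x5A=90: acc |= 90<<0 -> acc=90 shift=7
  byte[7]=0xCD cont=1 payload=0x4D=77: acc |= 77<<7 -> acc=9946 shift=14
  byte[8]=0x6C cont=0 payload=0x6C=108: acc |= 108<<14 -> acc=1779418 shift=21 [end]
Varint 3: bytes[6:9] = DA CD 6C -> value 1779418 (3 byte(s))
  byte[9]=0xB6 cont=1 payload=0x36=54: acc |= 54<<0 -> acc=54 shift=7
  byte[10]=0x75 cont=0 payload=0x75=117: acc |= 117<<7 -> acc=15030 shift=14 [end]
Varint 4: bytes[9:11] = B6 75 -> value 15030 (2 byte(s))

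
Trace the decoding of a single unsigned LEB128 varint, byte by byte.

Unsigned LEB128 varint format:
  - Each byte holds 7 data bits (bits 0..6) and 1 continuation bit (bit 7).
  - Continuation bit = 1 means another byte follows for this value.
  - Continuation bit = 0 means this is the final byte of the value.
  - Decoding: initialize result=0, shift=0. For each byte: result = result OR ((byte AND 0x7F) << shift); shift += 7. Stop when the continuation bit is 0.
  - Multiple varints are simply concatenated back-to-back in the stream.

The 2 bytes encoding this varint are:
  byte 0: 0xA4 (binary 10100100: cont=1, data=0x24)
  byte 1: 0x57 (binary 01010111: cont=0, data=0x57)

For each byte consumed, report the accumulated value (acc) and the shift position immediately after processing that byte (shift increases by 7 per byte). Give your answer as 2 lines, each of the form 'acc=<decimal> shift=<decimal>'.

byte 0=0xA4: payload=0x24=36, contrib = 36<<0 = 36; acc -> 36, shift -> 7
byte 1=0x57: payload=0x57=87, contrib = 87<<7 = 11136; acc -> 11172, shift -> 14

Answer: acc=36 shift=7
acc=11172 shift=14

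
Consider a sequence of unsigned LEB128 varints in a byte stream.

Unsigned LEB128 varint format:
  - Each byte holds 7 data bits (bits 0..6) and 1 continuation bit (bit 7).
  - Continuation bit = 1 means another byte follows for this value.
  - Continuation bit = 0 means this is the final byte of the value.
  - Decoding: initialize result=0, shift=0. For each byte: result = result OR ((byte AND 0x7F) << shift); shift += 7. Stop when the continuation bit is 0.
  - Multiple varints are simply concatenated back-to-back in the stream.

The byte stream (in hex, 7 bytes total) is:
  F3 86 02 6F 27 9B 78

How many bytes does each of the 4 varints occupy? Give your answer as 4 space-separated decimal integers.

  byte[0]=0xF3 cont=1 payload=0x73=115: acc |= 115<<0 -> acc=115 shift=7
  byte[1]=0x86 cont=1 payload=0x06=6: acc |= 6<<7 -> acc=883 shift=14
  byte[2]=0x02 cont=0 payload=0x02=2: acc |= 2<<14 -> acc=33651 shift=21 [end]
Varint 1: bytes[0:3] = F3 86 02 -> value 33651 (3 byte(s))
  byte[3]=0x6F cont=0 payload=0x6F=111: acc |= 111<<0 -> acc=111 shift=7 [end]
Varint 2: bytes[3:4] = 6F -> value 111 (1 byte(s))
  byte[4]=0x27 cont=0 payload=0x27=39: acc |= 39<<0 -> acc=39 shift=7 [end]
Varint 3: bytes[4:5] = 27 -> value 39 (1 byte(s))
  byte[5]=0x9B cont=1 payload=0x1B=27: acc |= 27<<0 -> acc=27 shift=7
  byte[6]=0x78 cont=0 payload=0x78=120: acc |= 120<<7 -> acc=15387 shift=14 [end]
Varint 4: bytes[5:7] = 9B 78 -> value 15387 (2 byte(s))

Answer: 3 1 1 2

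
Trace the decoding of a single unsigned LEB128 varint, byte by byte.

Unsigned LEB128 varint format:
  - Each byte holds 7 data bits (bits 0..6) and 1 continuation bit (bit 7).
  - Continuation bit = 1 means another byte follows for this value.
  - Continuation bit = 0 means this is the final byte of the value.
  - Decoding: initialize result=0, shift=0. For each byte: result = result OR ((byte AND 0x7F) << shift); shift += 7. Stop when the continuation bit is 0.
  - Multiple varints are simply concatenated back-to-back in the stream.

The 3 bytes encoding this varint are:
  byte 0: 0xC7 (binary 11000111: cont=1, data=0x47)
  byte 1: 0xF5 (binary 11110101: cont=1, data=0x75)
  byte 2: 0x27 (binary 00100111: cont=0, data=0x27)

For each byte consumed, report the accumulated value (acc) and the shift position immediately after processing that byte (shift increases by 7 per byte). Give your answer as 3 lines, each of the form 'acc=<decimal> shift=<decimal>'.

Answer: acc=71 shift=7
acc=15047 shift=14
acc=654023 shift=21

Derivation:
byte 0=0xC7: payload=0x47=71, contrib = 71<<0 = 71; acc -> 71, shift -> 7
byte 1=0xF5: payload=0x75=117, contrib = 117<<7 = 14976; acc -> 15047, shift -> 14
byte 2=0x27: payload=0x27=39, contrib = 39<<14 = 638976; acc -> 654023, shift -> 21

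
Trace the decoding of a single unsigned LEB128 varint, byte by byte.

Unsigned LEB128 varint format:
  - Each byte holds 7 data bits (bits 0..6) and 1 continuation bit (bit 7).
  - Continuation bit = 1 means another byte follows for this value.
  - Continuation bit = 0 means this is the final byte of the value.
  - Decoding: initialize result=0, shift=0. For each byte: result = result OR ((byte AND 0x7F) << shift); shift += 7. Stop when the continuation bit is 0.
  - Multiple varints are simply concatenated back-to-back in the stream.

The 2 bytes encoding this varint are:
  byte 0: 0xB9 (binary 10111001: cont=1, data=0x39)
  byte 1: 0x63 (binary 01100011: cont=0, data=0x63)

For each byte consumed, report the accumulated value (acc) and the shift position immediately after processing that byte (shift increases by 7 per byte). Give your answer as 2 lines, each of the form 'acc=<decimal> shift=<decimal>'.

byte 0=0xB9: payload=0x39=57, contrib = 57<<0 = 57; acc -> 57, shift -> 7
byte 1=0x63: payload=0x63=99, contrib = 99<<7 = 12672; acc -> 12729, shift -> 14

Answer: acc=57 shift=7
acc=12729 shift=14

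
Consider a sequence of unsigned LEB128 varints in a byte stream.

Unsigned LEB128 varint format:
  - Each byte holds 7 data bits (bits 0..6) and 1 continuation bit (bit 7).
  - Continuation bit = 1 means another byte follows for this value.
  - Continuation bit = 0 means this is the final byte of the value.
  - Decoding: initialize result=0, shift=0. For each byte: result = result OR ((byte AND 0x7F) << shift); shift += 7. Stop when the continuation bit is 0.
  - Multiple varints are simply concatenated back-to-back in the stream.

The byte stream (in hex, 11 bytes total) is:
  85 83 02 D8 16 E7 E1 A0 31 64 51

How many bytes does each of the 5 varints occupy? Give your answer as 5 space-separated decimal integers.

Answer: 3 2 4 1 1

Derivation:
  byte[0]=0x85 cont=1 payload=0x05=5: acc |= 5<<0 -> acc=5 shift=7
  byte[1]=0x83 cont=1 payload=0x03=3: acc |= 3<<7 -> acc=389 shift=14
  byte[2]=0x02 cont=0 payload=0x02=2: acc |= 2<<14 -> acc=33157 shift=21 [end]
Varint 1: bytes[0:3] = 85 83 02 -> value 33157 (3 byte(s))
  byte[3]=0xD8 cont=1 payload=0x58=88: acc |= 88<<0 -> acc=88 shift=7
  byte[4]=0x16 cont=0 payload=0x16=22: acc |= 22<<7 -> acc=2904 shift=14 [end]
Varint 2: bytes[3:5] = D8 16 -> value 2904 (2 byte(s))
  byte[5]=0xE7 cont=1 payload=0x67=103: acc |= 103<<0 -> acc=103 shift=7
  byte[6]=0xE1 cont=1 payload=0x61=97: acc |= 97<<7 -> acc=12519 shift=14
  byte[7]=0xA0 cont=1 payload=0x20=32: acc |= 32<<14 -> acc=536807 shift=21
  byte[8]=0x31 cont=0 payload=0x31=49: acc |= 49<<21 -> acc=103297255 shift=28 [end]
Varint 3: bytes[5:9] = E7 E1 A0 31 -> value 103297255 (4 byte(s))
  byte[9]=0x64 cont=0 payload=0x64=100: acc |= 100<<0 -> acc=100 shift=7 [end]
Varint 4: bytes[9:10] = 64 -> value 100 (1 byte(s))
  byte[10]=0x51 cont=0 payload=0x51=81: acc |= 81<<0 -> acc=81 shift=7 [end]
Varint 5: bytes[10:11] = 51 -> value 81 (1 byte(s))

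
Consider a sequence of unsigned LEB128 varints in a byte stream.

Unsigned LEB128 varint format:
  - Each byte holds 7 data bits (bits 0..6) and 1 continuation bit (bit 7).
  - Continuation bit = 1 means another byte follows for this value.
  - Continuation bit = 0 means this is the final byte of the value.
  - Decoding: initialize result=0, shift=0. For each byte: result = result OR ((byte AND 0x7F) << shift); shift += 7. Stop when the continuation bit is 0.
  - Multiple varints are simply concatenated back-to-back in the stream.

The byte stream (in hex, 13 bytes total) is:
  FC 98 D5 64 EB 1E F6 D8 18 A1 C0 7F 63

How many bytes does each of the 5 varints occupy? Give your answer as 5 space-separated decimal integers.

  byte[0]=0xFC cont=1 payload=0x7C=124: acc |= 124<<0 -> acc=124 shift=7
  byte[1]=0x98 cont=1 payload=0x18=24: acc |= 24<<7 -> acc=3196 shift=14
  byte[2]=0xD5 cont=1 payload=0x55=85: acc |= 85<<14 -> acc=1395836 shift=21
  byte[3]=0x64 cont=0 payload=0x64=100: acc |= 100<<21 -> acc=211111036 shift=28 [end]
Varint 1: bytes[0:4] = FC 98 D5 64 -> value 211111036 (4 byte(s))
  byte[4]=0xEB cont=1 payload=0x6B=107: acc |= 107<<0 -> acc=107 shift=7
  byte[5]=0x1E cont=0 payload=0x1E=30: acc |= 30<<7 -> acc=3947 shift=14 [end]
Varint 2: bytes[4:6] = EB 1E -> value 3947 (2 byte(s))
  byte[6]=0xF6 cont=1 payload=0x76=118: acc |= 118<<0 -> acc=118 shift=7
  byte[7]=0xD8 cont=1 payload=0x58=88: acc |= 88<<7 -> acc=11382 shift=14
  byte[8]=0x18 cont=0 payload=0x18=24: acc |= 24<<14 -> acc=404598 shift=21 [end]
Varint 3: bytes[6:9] = F6 D8 18 -> value 404598 (3 byte(s))
  byte[9]=0xA1 cont=1 payload=0x21=33: acc |= 33<<0 -> acc=33 shift=7
  byte[10]=0xC0 cont=1 payload=0x40=64: acc |= 64<<7 -> acc=8225 shift=14
  byte[11]=0x7F cont=0 payload=0x7F=127: acc |= 127<<14 -> acc=2088993 shift=21 [end]
Varint 4: bytes[9:12] = A1 C0 7F -> value 2088993 (3 byte(s))
  byte[12]=0x63 cont=0 payload=0x63=99: acc |= 99<<0 -> acc=99 shift=7 [end]
Varint 5: bytes[12:13] = 63 -> value 99 (1 byte(s))

Answer: 4 2 3 3 1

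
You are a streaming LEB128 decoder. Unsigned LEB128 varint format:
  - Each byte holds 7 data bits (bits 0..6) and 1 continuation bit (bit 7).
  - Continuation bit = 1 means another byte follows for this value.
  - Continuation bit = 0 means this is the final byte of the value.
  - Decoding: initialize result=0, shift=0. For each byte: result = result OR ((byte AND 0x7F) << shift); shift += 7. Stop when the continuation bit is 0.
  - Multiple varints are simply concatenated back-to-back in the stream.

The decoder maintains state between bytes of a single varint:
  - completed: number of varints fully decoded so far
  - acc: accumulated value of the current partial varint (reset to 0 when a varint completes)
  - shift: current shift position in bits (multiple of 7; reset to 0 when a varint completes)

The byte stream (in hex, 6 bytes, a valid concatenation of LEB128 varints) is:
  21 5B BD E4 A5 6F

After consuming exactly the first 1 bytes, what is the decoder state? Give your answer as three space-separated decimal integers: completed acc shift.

byte[0]=0x21 cont=0 payload=0x21: varint #1 complete (value=33); reset -> completed=1 acc=0 shift=0

Answer: 1 0 0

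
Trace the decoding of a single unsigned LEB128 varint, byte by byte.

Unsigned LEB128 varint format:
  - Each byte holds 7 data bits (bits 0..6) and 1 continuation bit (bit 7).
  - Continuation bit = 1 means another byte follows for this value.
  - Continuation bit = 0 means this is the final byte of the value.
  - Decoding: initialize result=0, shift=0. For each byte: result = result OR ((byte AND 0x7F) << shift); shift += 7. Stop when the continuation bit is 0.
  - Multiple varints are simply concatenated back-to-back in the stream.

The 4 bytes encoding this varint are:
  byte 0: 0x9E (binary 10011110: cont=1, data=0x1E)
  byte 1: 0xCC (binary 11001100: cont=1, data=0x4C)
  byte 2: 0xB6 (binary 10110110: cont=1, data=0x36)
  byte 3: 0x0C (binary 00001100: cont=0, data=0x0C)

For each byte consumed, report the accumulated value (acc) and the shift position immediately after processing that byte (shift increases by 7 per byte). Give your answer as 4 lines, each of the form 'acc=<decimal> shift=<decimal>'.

byte 0=0x9E: payload=0x1E=30, contrib = 30<<0 = 30; acc -> 30, shift -> 7
byte 1=0xCC: payload=0x4C=76, contrib = 76<<7 = 9728; acc -> 9758, shift -> 14
byte 2=0xB6: payload=0x36=54, contrib = 54<<14 = 884736; acc -> 894494, shift -> 21
byte 3=0x0C: payload=0x0C=12, contrib = 12<<21 = 25165824; acc -> 26060318, shift -> 28

Answer: acc=30 shift=7
acc=9758 shift=14
acc=894494 shift=21
acc=26060318 shift=28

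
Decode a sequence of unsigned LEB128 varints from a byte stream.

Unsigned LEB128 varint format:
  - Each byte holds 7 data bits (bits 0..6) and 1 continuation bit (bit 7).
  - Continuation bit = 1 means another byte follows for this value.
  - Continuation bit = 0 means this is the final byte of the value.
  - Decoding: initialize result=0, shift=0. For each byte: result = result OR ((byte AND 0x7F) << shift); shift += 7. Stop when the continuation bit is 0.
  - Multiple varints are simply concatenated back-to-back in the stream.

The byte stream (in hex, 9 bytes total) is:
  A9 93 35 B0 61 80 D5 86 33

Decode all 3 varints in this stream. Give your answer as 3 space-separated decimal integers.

Answer: 870825 12464 107063936

Derivation:
  byte[0]=0xA9 cont=1 payload=0x29=41: acc |= 41<<0 -> acc=41 shift=7
  byte[1]=0x93 cont=1 payload=0x13=19: acc |= 19<<7 -> acc=2473 shift=14
  byte[2]=0x35 cont=0 payload=0x35=53: acc |= 53<<14 -> acc=870825 shift=21 [end]
Varint 1: bytes[0:3] = A9 93 35 -> value 870825 (3 byte(s))
  byte[3]=0xB0 cont=1 payload=0x30=48: acc |= 48<<0 -> acc=48 shift=7
  byte[4]=0x61 cont=0 payload=0x61=97: acc |= 97<<7 -> acc=12464 shift=14 [end]
Varint 2: bytes[3:5] = B0 61 -> value 12464 (2 byte(s))
  byte[5]=0x80 cont=1 payload=0x00=0: acc |= 0<<0 -> acc=0 shift=7
  byte[6]=0xD5 cont=1 payload=0x55=85: acc |= 85<<7 -> acc=10880 shift=14
  byte[7]=0x86 cont=1 payload=0x06=6: acc |= 6<<14 -> acc=109184 shift=21
  byte[8]=0x33 cont=0 payload=0x33=51: acc |= 51<<21 -> acc=107063936 shift=28 [end]
Varint 3: bytes[5:9] = 80 D5 86 33 -> value 107063936 (4 byte(s))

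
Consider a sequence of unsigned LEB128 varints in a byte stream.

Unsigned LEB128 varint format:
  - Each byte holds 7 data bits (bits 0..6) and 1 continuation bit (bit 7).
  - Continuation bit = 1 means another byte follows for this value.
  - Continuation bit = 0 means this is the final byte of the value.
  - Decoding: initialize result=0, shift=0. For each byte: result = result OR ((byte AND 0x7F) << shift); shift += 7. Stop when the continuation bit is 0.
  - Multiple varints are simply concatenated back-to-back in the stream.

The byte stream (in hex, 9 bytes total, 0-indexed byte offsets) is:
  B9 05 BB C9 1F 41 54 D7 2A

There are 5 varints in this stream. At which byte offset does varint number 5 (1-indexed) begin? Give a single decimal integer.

Answer: 7

Derivation:
  byte[0]=0xB9 cont=1 payload=0x39=57: acc |= 57<<0 -> acc=57 shift=7
  byte[1]=0x05 cont=0 payload=0x05=5: acc |= 5<<7 -> acc=697 shift=14 [end]
Varint 1: bytes[0:2] = B9 05 -> value 697 (2 byte(s))
  byte[2]=0xBB cont=1 payload=0x3B=59: acc |= 59<<0 -> acc=59 shift=7
  byte[3]=0xC9 cont=1 payload=0x49=73: acc |= 73<<7 -> acc=9403 shift=14
  byte[4]=0x1F cont=0 payload=0x1F=31: acc |= 31<<14 -> acc=517307 shift=21 [end]
Varint 2: bytes[2:5] = BB C9 1F -> value 517307 (3 byte(s))
  byte[5]=0x41 cont=0 payload=0x41=65: acc |= 65<<0 -> acc=65 shift=7 [end]
Varint 3: bytes[5:6] = 41 -> value 65 (1 byte(s))
  byte[6]=0x54 cont=0 payload=0x54=84: acc |= 84<<0 -> acc=84 shift=7 [end]
Varint 4: bytes[6:7] = 54 -> value 84 (1 byte(s))
  byte[7]=0xD7 cont=1 payload=0x57=87: acc |= 87<<0 -> acc=87 shift=7
  byte[8]=0x2A cont=0 payload=0x2A=42: acc |= 42<<7 -> acc=5463 shift=14 [end]
Varint 5: bytes[7:9] = D7 2A -> value 5463 (2 byte(s))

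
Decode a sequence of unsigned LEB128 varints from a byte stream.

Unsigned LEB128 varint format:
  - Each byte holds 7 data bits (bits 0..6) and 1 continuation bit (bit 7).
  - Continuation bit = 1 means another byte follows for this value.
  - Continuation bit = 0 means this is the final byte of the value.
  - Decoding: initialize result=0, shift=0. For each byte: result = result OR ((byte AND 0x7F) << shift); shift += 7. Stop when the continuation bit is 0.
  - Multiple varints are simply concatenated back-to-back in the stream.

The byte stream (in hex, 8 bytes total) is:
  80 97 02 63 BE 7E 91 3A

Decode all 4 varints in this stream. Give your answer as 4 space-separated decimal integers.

  byte[0]=0x80 cont=1 payload=0x00=0: acc |= 0<<0 -> acc=0 shift=7
  byte[1]=0x97 cont=1 payload=0x17=23: acc |= 23<<7 -> acc=2944 shift=14
  byte[2]=0x02 cont=0 payload=0x02=2: acc |= 2<<14 -> acc=35712 shift=21 [end]
Varint 1: bytes[0:3] = 80 97 02 -> value 35712 (3 byte(s))
  byte[3]=0x63 cont=0 payload=0x63=99: acc |= 99<<0 -> acc=99 shift=7 [end]
Varint 2: bytes[3:4] = 63 -> value 99 (1 byte(s))
  byte[4]=0xBE cont=1 payload=0x3E=62: acc |= 62<<0 -> acc=62 shift=7
  byte[5]=0x7E cont=0 payload=0x7E=126: acc |= 126<<7 -> acc=16190 shift=14 [end]
Varint 3: bytes[4:6] = BE 7E -> value 16190 (2 byte(s))
  byte[6]=0x91 cont=1 payload=0x11=17: acc |= 17<<0 -> acc=17 shift=7
  byte[7]=0x3A cont=0 payload=0x3A=58: acc |= 58<<7 -> acc=7441 shift=14 [end]
Varint 4: bytes[6:8] = 91 3A -> value 7441 (2 byte(s))

Answer: 35712 99 16190 7441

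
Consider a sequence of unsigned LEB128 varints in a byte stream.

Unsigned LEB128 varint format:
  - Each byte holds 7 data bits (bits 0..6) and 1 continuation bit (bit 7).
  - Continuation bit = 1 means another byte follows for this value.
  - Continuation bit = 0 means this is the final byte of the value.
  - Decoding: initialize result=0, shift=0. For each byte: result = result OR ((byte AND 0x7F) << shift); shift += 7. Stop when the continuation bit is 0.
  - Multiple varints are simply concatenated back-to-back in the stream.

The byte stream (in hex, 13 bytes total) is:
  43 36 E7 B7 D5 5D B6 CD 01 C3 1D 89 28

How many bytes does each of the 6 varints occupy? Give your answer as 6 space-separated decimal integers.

Answer: 1 1 4 3 2 2

Derivation:
  byte[0]=0x43 cont=0 payload=0x43=67: acc |= 67<<0 -> acc=67 shift=7 [end]
Varint 1: bytes[0:1] = 43 -> value 67 (1 byte(s))
  byte[1]=0x36 cont=0 payload=0x36=54: acc |= 54<<0 -> acc=54 shift=7 [end]
Varint 2: bytes[1:2] = 36 -> value 54 (1 byte(s))
  byte[2]=0xE7 cont=1 payload=0x67=103: acc |= 103<<0 -> acc=103 shift=7
  byte[3]=0xB7 cont=1 payload=0x37=55: acc |= 55<<7 -> acc=7143 shift=14
  byte[4]=0xD5 cont=1 payload=0x55=85: acc |= 85<<14 -> acc=1399783 shift=21
  byte[5]=0x5D cont=0 payload=0x5D=93: acc |= 93<<21 -> acc=196434919 shift=28 [end]
Varint 3: bytes[2:6] = E7 B7 D5 5D -> value 196434919 (4 byte(s))
  byte[6]=0xB6 cont=1 payload=0x36=54: acc |= 54<<0 -> acc=54 shift=7
  byte[7]=0xCD cont=1 payload=0x4D=77: acc |= 77<<7 -> acc=9910 shift=14
  byte[8]=0x01 cont=0 payload=0x01=1: acc |= 1<<14 -> acc=26294 shift=21 [end]
Varint 4: bytes[6:9] = B6 CD 01 -> value 26294 (3 byte(s))
  byte[9]=0xC3 cont=1 payload=0x43=67: acc |= 67<<0 -> acc=67 shift=7
  byte[10]=0x1D cont=0 payload=0x1D=29: acc |= 29<<7 -> acc=3779 shift=14 [end]
Varint 5: bytes[9:11] = C3 1D -> value 3779 (2 byte(s))
  byte[11]=0x89 cont=1 payload=0x09=9: acc |= 9<<0 -> acc=9 shift=7
  byte[12]=0x28 cont=0 payload=0x28=40: acc |= 40<<7 -> acc=5129 shift=14 [end]
Varint 6: bytes[11:13] = 89 28 -> value 5129 (2 byte(s))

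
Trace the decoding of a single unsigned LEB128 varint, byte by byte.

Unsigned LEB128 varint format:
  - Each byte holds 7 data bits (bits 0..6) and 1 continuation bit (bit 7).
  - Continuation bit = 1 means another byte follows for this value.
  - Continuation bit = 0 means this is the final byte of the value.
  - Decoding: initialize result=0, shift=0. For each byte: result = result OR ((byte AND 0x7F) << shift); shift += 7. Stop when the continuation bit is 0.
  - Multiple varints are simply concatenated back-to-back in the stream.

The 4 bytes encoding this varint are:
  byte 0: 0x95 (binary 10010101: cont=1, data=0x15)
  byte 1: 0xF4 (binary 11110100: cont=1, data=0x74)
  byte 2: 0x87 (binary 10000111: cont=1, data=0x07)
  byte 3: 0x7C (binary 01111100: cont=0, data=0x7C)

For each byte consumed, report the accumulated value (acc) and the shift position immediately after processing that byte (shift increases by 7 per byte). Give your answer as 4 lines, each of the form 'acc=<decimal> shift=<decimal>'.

Answer: acc=21 shift=7
acc=14869 shift=14
acc=129557 shift=21
acc=260176405 shift=28

Derivation:
byte 0=0x95: payload=0x15=21, contrib = 21<<0 = 21; acc -> 21, shift -> 7
byte 1=0xF4: payload=0x74=116, contrib = 116<<7 = 14848; acc -> 14869, shift -> 14
byte 2=0x87: payload=0x07=7, contrib = 7<<14 = 114688; acc -> 129557, shift -> 21
byte 3=0x7C: payload=0x7C=124, contrib = 124<<21 = 260046848; acc -> 260176405, shift -> 28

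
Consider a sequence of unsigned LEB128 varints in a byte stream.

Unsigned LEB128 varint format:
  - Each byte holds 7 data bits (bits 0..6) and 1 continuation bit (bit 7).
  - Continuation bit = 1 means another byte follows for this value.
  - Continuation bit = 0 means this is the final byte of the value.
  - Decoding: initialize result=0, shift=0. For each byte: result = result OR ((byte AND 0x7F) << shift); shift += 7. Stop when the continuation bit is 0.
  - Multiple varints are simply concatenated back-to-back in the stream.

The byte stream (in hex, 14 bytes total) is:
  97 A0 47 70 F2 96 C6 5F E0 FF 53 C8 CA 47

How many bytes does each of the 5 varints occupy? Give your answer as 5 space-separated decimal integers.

Answer: 3 1 4 3 3

Derivation:
  byte[0]=0x97 cont=1 payload=0x17=23: acc |= 23<<0 -> acc=23 shift=7
  byte[1]=0xA0 cont=1 payload=0x20=32: acc |= 32<<7 -> acc=4119 shift=14
  byte[2]=0x47 cont=0 payload=0x47=71: acc |= 71<<14 -> acc=1167383 shift=21 [end]
Varint 1: bytes[0:3] = 97 A0 47 -> value 1167383 (3 byte(s))
  byte[3]=0x70 cont=0 payload=0x70=112: acc |= 112<<0 -> acc=112 shift=7 [end]
Varint 2: bytes[3:4] = 70 -> value 112 (1 byte(s))
  byte[4]=0xF2 cont=1 payload=0x72=114: acc |= 114<<0 -> acc=114 shift=7
  byte[5]=0x96 cont=1 payload=0x16=22: acc |= 22<<7 -> acc=2930 shift=14
  byte[6]=0xC6 cont=1 payload=0x46=70: acc |= 70<<14 -> acc=1149810 shift=21
  byte[7]=0x5F cont=0 payload=0x5F=95: acc |= 95<<21 -> acc=200379250 shift=28 [end]
Varint 3: bytes[4:8] = F2 96 C6 5F -> value 200379250 (4 byte(s))
  byte[8]=0xE0 cont=1 payload=0x60=96: acc |= 96<<0 -> acc=96 shift=7
  byte[9]=0xFF cont=1 payload=0x7F=127: acc |= 127<<7 -> acc=16352 shift=14
  byte[10]=0x53 cont=0 payload=0x53=83: acc |= 83<<14 -> acc=1376224 shift=21 [end]
Varint 4: bytes[8:11] = E0 FF 53 -> value 1376224 (3 byte(s))
  byte[11]=0xC8 cont=1 payload=0x48=72: acc |= 72<<0 -> acc=72 shift=7
  byte[12]=0xCA cont=1 payload=0x4A=74: acc |= 74<<7 -> acc=9544 shift=14
  byte[13]=0x47 cont=0 payload=0x47=71: acc |= 71<<14 -> acc=1172808 shift=21 [end]
Varint 5: bytes[11:14] = C8 CA 47 -> value 1172808 (3 byte(s))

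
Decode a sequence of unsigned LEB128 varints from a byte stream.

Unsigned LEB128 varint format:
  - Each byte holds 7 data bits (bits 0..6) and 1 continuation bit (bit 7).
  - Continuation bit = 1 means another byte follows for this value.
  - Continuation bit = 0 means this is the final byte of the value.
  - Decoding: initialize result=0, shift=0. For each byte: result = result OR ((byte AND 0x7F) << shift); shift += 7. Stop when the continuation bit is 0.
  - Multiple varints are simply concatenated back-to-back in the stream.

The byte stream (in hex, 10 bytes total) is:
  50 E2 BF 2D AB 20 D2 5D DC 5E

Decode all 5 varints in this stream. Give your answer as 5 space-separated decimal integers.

  byte[0]=0x50 cont=0 payload=0x50=80: acc |= 80<<0 -> acc=80 shift=7 [end]
Varint 1: bytes[0:1] = 50 -> value 80 (1 byte(s))
  byte[1]=0xE2 cont=1 payload=0x62=98: acc |= 98<<0 -> acc=98 shift=7
  byte[2]=0xBF cont=1 payload=0x3F=63: acc |= 63<<7 -> acc=8162 shift=14
  byte[3]=0x2D cont=0 payload=0x2D=45: acc |= 45<<14 -> acc=745442 shift=21 [end]
Varint 2: bytes[1:4] = E2 BF 2D -> value 745442 (3 byte(s))
  byte[4]=0xAB cont=1 payload=0x2B=43: acc |= 43<<0 -> acc=43 shift=7
  byte[5]=0x20 cont=0 payload=0x20=32: acc |= 32<<7 -> acc=4139 shift=14 [end]
Varint 3: bytes[4:6] = AB 20 -> value 4139 (2 byte(s))
  byte[6]=0xD2 cont=1 payload=0x52=82: acc |= 82<<0 -> acc=82 shift=7
  byte[7]=0x5D cont=0 payload=0x5D=93: acc |= 93<<7 -> acc=11986 shift=14 [end]
Varint 4: bytes[6:8] = D2 5D -> value 11986 (2 byte(s))
  byte[8]=0xDC cont=1 payload=0x5C=92: acc |= 92<<0 -> acc=92 shift=7
  byte[9]=0x5E cont=0 payload=0x5E=94: acc |= 94<<7 -> acc=12124 shift=14 [end]
Varint 5: bytes[8:10] = DC 5E -> value 12124 (2 byte(s))

Answer: 80 745442 4139 11986 12124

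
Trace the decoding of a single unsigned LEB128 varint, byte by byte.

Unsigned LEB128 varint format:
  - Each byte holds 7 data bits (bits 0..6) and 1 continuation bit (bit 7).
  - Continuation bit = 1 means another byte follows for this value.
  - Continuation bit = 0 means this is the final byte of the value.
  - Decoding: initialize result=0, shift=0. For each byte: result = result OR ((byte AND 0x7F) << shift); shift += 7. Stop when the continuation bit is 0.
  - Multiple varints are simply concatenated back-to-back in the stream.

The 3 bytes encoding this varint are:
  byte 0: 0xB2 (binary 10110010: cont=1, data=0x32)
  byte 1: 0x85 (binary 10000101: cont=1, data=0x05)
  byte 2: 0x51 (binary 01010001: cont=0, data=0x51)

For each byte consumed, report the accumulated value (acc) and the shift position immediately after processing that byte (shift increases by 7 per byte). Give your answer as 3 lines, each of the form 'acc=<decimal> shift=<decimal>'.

byte 0=0xB2: payload=0x32=50, contrib = 50<<0 = 50; acc -> 50, shift -> 7
byte 1=0x85: payload=0x05=5, contrib = 5<<7 = 640; acc -> 690, shift -> 14
byte 2=0x51: payload=0x51=81, contrib = 81<<14 = 1327104; acc -> 1327794, shift -> 21

Answer: acc=50 shift=7
acc=690 shift=14
acc=1327794 shift=21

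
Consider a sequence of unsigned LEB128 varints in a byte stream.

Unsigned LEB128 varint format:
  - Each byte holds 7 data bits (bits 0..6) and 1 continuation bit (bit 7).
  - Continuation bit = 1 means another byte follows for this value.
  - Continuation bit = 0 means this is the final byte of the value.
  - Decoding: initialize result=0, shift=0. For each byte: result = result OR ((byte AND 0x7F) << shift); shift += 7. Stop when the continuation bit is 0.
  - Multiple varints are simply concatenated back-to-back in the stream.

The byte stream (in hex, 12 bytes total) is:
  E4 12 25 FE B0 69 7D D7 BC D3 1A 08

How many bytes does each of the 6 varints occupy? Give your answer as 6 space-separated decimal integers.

  byte[0]=0xE4 cont=1 payload=0x64=100: acc |= 100<<0 -> acc=100 shift=7
  byte[1]=0x12 cont=0 payload=0x12=18: acc |= 18<<7 -> acc=2404 shift=14 [end]
Varint 1: bytes[0:2] = E4 12 -> value 2404 (2 byte(s))
  byte[2]=0x25 cont=0 payload=0x25=37: acc |= 37<<0 -> acc=37 shift=7 [end]
Varint 2: bytes[2:3] = 25 -> value 37 (1 byte(s))
  byte[3]=0xFE cont=1 payload=0x7E=126: acc |= 126<<0 -> acc=126 shift=7
  byte[4]=0xB0 cont=1 payload=0x30=48: acc |= 48<<7 -> acc=6270 shift=14
  byte[5]=0x69 cont=0 payload=0x69=105: acc |= 105<<14 -> acc=1726590 shift=21 [end]
Varint 3: bytes[3:6] = FE B0 69 -> value 1726590 (3 byte(s))
  byte[6]=0x7D cont=0 payload=0x7D=125: acc |= 125<<0 -> acc=125 shift=7 [end]
Varint 4: bytes[6:7] = 7D -> value 125 (1 byte(s))
  byte[7]=0xD7 cont=1 payload=0x57=87: acc |= 87<<0 -> acc=87 shift=7
  byte[8]=0xBC cont=1 payload=0x3C=60: acc |= 60<<7 -> acc=7767 shift=14
  byte[9]=0xD3 cont=1 payload=0x53=83: acc |= 83<<14 -> acc=1367639 shift=21
  byte[10]=0x1A cont=0 payload=0x1A=26: acc |= 26<<21 -> acc=55893591 shift=28 [end]
Varint 5: bytes[7:11] = D7 BC D3 1A -> value 55893591 (4 byte(s))
  byte[11]=0x08 cont=0 payload=0x08=8: acc |= 8<<0 -> acc=8 shift=7 [end]
Varint 6: bytes[11:12] = 08 -> value 8 (1 byte(s))

Answer: 2 1 3 1 4 1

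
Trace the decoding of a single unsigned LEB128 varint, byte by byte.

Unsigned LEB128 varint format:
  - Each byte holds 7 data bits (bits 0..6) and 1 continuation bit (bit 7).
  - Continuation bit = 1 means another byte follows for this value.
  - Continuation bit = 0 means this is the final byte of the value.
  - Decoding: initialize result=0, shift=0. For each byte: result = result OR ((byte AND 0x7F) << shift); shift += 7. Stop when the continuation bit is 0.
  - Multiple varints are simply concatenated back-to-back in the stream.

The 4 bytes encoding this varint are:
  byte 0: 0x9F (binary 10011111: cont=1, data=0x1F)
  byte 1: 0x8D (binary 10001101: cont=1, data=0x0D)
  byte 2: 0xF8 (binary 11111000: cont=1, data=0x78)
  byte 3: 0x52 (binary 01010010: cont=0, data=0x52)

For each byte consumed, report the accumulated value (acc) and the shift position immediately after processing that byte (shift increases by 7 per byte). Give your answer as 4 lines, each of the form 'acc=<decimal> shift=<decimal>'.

Answer: acc=31 shift=7
acc=1695 shift=14
acc=1967775 shift=21
acc=173934239 shift=28

Derivation:
byte 0=0x9F: payload=0x1F=31, contrib = 31<<0 = 31; acc -> 31, shift -> 7
byte 1=0x8D: payload=0x0D=13, contrib = 13<<7 = 1664; acc -> 1695, shift -> 14
byte 2=0xF8: payload=0x78=120, contrib = 120<<14 = 1966080; acc -> 1967775, shift -> 21
byte 3=0x52: payload=0x52=82, contrib = 82<<21 = 171966464; acc -> 173934239, shift -> 28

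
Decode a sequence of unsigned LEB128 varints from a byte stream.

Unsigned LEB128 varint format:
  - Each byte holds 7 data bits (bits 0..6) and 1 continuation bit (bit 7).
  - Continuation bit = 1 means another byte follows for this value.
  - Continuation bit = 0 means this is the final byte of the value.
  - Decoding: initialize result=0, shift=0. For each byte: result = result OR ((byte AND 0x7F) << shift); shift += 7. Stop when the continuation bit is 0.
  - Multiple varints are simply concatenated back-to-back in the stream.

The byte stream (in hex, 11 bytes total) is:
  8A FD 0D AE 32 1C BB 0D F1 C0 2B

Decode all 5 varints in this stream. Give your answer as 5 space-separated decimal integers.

Answer: 229002 6446 28 1723 712817

Derivation:
  byte[0]=0x8A cont=1 payload=0x0A=10: acc |= 10<<0 -> acc=10 shift=7
  byte[1]=0xFD cont=1 payload=0x7D=125: acc |= 125<<7 -> acc=16010 shift=14
  byte[2]=0x0D cont=0 payload=0x0D=13: acc |= 13<<14 -> acc=229002 shift=21 [end]
Varint 1: bytes[0:3] = 8A FD 0D -> value 229002 (3 byte(s))
  byte[3]=0xAE cont=1 payload=0x2E=46: acc |= 46<<0 -> acc=46 shift=7
  byte[4]=0x32 cont=0 payload=0x32=50: acc |= 50<<7 -> acc=6446 shift=14 [end]
Varint 2: bytes[3:5] = AE 32 -> value 6446 (2 byte(s))
  byte[5]=0x1C cont=0 payload=0x1C=28: acc |= 28<<0 -> acc=28 shift=7 [end]
Varint 3: bytes[5:6] = 1C -> value 28 (1 byte(s))
  byte[6]=0xBB cont=1 payload=0x3B=59: acc |= 59<<0 -> acc=59 shift=7
  byte[7]=0x0D cont=0 payload=0x0D=13: acc |= 13<<7 -> acc=1723 shift=14 [end]
Varint 4: bytes[6:8] = BB 0D -> value 1723 (2 byte(s))
  byte[8]=0xF1 cont=1 payload=0x71=113: acc |= 113<<0 -> acc=113 shift=7
  byte[9]=0xC0 cont=1 payload=0x40=64: acc |= 64<<7 -> acc=8305 shift=14
  byte[10]=0x2B cont=0 payload=0x2B=43: acc |= 43<<14 -> acc=712817 shift=21 [end]
Varint 5: bytes[8:11] = F1 C0 2B -> value 712817 (3 byte(s))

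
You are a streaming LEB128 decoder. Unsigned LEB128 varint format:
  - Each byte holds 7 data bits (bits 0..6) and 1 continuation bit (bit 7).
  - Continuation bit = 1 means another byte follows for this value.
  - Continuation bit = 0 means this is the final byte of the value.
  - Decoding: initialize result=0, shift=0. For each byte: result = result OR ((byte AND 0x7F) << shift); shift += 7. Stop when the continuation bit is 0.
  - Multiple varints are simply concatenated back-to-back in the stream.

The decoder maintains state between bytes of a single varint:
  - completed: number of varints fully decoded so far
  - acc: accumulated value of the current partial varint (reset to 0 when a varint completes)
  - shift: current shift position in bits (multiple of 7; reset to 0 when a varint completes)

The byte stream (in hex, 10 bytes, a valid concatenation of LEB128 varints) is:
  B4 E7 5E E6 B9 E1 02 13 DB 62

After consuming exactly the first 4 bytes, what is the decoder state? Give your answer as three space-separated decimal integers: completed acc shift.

byte[0]=0xB4 cont=1 payload=0x34: acc |= 52<<0 -> completed=0 acc=52 shift=7
byte[1]=0xE7 cont=1 payload=0x67: acc |= 103<<7 -> completed=0 acc=13236 shift=14
byte[2]=0x5E cont=0 payload=0x5E: varint #1 complete (value=1553332); reset -> completed=1 acc=0 shift=0
byte[3]=0xE6 cont=1 payload=0x66: acc |= 102<<0 -> completed=1 acc=102 shift=7

Answer: 1 102 7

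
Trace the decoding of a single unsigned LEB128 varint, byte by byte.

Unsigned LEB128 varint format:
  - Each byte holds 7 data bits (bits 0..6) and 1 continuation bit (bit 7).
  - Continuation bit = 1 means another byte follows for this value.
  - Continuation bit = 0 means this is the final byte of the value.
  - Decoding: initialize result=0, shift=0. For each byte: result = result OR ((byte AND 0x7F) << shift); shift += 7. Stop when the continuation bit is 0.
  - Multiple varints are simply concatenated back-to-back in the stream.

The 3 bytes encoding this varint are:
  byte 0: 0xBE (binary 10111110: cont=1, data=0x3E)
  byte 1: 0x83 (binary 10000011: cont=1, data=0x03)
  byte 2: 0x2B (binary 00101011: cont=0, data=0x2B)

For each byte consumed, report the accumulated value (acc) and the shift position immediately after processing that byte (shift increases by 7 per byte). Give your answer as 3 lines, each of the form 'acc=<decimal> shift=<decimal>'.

byte 0=0xBE: payload=0x3E=62, contrib = 62<<0 = 62; acc -> 62, shift -> 7
byte 1=0x83: payload=0x03=3, contrib = 3<<7 = 384; acc -> 446, shift -> 14
byte 2=0x2B: payload=0x2B=43, contrib = 43<<14 = 704512; acc -> 704958, shift -> 21

Answer: acc=62 shift=7
acc=446 shift=14
acc=704958 shift=21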